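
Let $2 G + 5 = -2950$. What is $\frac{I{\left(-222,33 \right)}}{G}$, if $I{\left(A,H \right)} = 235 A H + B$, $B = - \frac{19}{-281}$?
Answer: $\frac{967544782}{830355} \approx 1165.2$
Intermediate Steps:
$G = - \frac{2955}{2}$ ($G = - \frac{5}{2} + \frac{1}{2} \left(-2950\right) = - \frac{5}{2} - 1475 = - \frac{2955}{2} \approx -1477.5$)
$B = \frac{19}{281}$ ($B = \left(-19\right) \left(- \frac{1}{281}\right) = \frac{19}{281} \approx 0.067616$)
$I{\left(A,H \right)} = \frac{19}{281} + 235 A H$ ($I{\left(A,H \right)} = 235 A H + \frac{19}{281} = \frac{19}{281} + 235 A H$)
$\frac{I{\left(-222,33 \right)}}{G} = \frac{\frac{19}{281} + 235 \left(-222\right) 33}{- \frac{2955}{2}} = \left(\frac{19}{281} - 1721610\right) \left(- \frac{2}{2955}\right) = \left(- \frac{483772391}{281}\right) \left(- \frac{2}{2955}\right) = \frac{967544782}{830355}$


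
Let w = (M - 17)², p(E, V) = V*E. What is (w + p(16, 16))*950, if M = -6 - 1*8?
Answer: 1156150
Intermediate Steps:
M = -14 (M = -6 - 8 = -14)
p(E, V) = E*V
w = 961 (w = (-14 - 17)² = (-31)² = 961)
(w + p(16, 16))*950 = (961 + 16*16)*950 = (961 + 256)*950 = 1217*950 = 1156150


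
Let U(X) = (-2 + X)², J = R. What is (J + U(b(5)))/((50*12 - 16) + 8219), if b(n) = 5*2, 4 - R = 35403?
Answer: -35335/8803 ≈ -4.0140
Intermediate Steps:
R = -35399 (R = 4 - 1*35403 = 4 - 35403 = -35399)
J = -35399
b(n) = 10
(J + U(b(5)))/((50*12 - 16) + 8219) = (-35399 + (-2 + 10)²)/((50*12 - 16) + 8219) = (-35399 + 8²)/((600 - 16) + 8219) = (-35399 + 64)/(584 + 8219) = -35335/8803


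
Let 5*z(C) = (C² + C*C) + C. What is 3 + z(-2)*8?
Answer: 63/5 ≈ 12.600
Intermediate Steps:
z(C) = C/5 + 2*C²/5 (z(C) = ((C² + C*C) + C)/5 = ((C² + C²) + C)/5 = (2*C² + C)/5 = (C + 2*C²)/5 = C/5 + 2*C²/5)
3 + z(-2)*8 = 3 + ((⅕)*(-2)*(1 + 2*(-2)))*8 = 3 + ((⅕)*(-2)*(1 - 4))*8 = 3 + ((⅕)*(-2)*(-3))*8 = 3 + (6/5)*8 = 3 + 48/5 = 63/5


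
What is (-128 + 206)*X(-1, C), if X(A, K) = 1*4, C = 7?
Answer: 312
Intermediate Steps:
X(A, K) = 4
(-128 + 206)*X(-1, C) = (-128 + 206)*4 = 78*4 = 312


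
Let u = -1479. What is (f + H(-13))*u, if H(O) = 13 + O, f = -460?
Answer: 680340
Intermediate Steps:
(f + H(-13))*u = (-460 + (13 - 13))*(-1479) = (-460 + 0)*(-1479) = -460*(-1479) = 680340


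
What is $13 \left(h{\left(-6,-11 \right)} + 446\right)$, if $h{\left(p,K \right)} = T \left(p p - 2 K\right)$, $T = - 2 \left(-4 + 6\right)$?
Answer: $2782$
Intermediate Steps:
$T = -4$ ($T = \left(-2\right) 2 = -4$)
$h{\left(p,K \right)} = - 4 p^{2} + 8 K$ ($h{\left(p,K \right)} = - 4 \left(p p - 2 K\right) = - 4 \left(p^{2} - 2 K\right) = - 4 p^{2} + 8 K$)
$13 \left(h{\left(-6,-11 \right)} + 446\right) = 13 \left(\left(- 4 \left(-6\right)^{2} + 8 \left(-11\right)\right) + 446\right) = 13 \left(\left(\left(-4\right) 36 - 88\right) + 446\right) = 13 \left(\left(-144 - 88\right) + 446\right) = 13 \left(-232 + 446\right) = 13 \cdot 214 = 2782$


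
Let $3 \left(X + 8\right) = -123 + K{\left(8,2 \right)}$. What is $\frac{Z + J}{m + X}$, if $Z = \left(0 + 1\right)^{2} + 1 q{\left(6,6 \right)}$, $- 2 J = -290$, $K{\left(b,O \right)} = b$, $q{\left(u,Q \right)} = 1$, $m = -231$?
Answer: $- \frac{441}{832} \approx -0.53005$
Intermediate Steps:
$J = 145$ ($J = \left(- \frac{1}{2}\right) \left(-290\right) = 145$)
$Z = 2$ ($Z = \left(0 + 1\right)^{2} + 1 \cdot 1 = 1^{2} + 1 = 1 + 1 = 2$)
$X = - \frac{139}{3}$ ($X = -8 + \frac{-123 + 8}{3} = -8 + \frac{1}{3} \left(-115\right) = -8 - \frac{115}{3} = - \frac{139}{3} \approx -46.333$)
$\frac{Z + J}{m + X} = \frac{2 + 145}{-231 - \frac{139}{3}} = \frac{147}{- \frac{832}{3}} = 147 \left(- \frac{3}{832}\right) = - \frac{441}{832}$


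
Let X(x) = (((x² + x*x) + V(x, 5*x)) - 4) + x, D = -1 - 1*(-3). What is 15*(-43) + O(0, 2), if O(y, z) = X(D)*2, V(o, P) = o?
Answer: -629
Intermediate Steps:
D = 2 (D = -1 + 3 = 2)
X(x) = -4 + 2*x + 2*x² (X(x) = (((x² + x*x) + x) - 4) + x = (((x² + x²) + x) - 4) + x = ((2*x² + x) - 4) + x = ((x + 2*x²) - 4) + x = (-4 + x + 2*x²) + x = -4 + 2*x + 2*x²)
O(y, z) = 16 (O(y, z) = (-4 + 2*2 + 2*2²)*2 = (-4 + 4 + 2*4)*2 = (-4 + 4 + 8)*2 = 8*2 = 16)
15*(-43) + O(0, 2) = 15*(-43) + 16 = -645 + 16 = -629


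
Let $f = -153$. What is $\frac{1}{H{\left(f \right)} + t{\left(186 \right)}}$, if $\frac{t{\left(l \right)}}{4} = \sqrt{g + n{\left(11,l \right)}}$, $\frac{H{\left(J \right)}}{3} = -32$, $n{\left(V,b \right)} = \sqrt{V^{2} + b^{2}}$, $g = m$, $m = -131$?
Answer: $- \frac{1}{96 - 4 \sqrt{-131 + \sqrt{34717}}} \approx -0.015095$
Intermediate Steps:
$g = -131$
$H{\left(J \right)} = -96$ ($H{\left(J \right)} = 3 \left(-32\right) = -96$)
$t{\left(l \right)} = 4 \sqrt{-131 + \sqrt{121 + l^{2}}}$ ($t{\left(l \right)} = 4 \sqrt{-131 + \sqrt{11^{2} + l^{2}}} = 4 \sqrt{-131 + \sqrt{121 + l^{2}}}$)
$\frac{1}{H{\left(f \right)} + t{\left(186 \right)}} = \frac{1}{-96 + 4 \sqrt{-131 + \sqrt{121 + 186^{2}}}} = \frac{1}{-96 + 4 \sqrt{-131 + \sqrt{121 + 34596}}} = \frac{1}{-96 + 4 \sqrt{-131 + \sqrt{34717}}}$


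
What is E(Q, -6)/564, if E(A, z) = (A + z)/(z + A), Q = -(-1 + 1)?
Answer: 1/564 ≈ 0.0017731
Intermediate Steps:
Q = 0 (Q = -1*0 = 0)
E(A, z) = 1 (E(A, z) = (A + z)/(A + z) = 1)
E(Q, -6)/564 = 1/564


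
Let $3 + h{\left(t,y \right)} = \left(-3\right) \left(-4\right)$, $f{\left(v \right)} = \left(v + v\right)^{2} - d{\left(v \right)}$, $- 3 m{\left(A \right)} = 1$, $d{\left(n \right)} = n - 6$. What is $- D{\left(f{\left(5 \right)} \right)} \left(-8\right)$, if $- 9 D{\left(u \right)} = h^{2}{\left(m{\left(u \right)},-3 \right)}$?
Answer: $-72$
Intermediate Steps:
$d{\left(n \right)} = -6 + n$ ($d{\left(n \right)} = n - 6 = -6 + n$)
$m{\left(A \right)} = - \frac{1}{3}$ ($m{\left(A \right)} = \left(- \frac{1}{3}\right) 1 = - \frac{1}{3}$)
$f{\left(v \right)} = 6 - v + 4 v^{2}$ ($f{\left(v \right)} = \left(v + v\right)^{2} - \left(-6 + v\right) = \left(2 v\right)^{2} - \left(-6 + v\right) = 4 v^{2} - \left(-6 + v\right) = 6 - v + 4 v^{2}$)
$h{\left(t,y \right)} = 9$ ($h{\left(t,y \right)} = -3 - -12 = -3 + 12 = 9$)
$D{\left(u \right)} = -9$ ($D{\left(u \right)} = - \frac{9^{2}}{9} = \left(- \frac{1}{9}\right) 81 = -9$)
$- D{\left(f{\left(5 \right)} \right)} \left(-8\right) = - \left(-9\right) \left(-8\right) = \left(-1\right) 72 = -72$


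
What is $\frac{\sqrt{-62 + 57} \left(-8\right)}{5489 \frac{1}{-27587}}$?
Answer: $\frac{220696 i \sqrt{5}}{5489} \approx 89.906 i$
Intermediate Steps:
$\frac{\sqrt{-62 + 57} \left(-8\right)}{5489 \frac{1}{-27587}} = \frac{\sqrt{-5} \left(-8\right)}{5489 \left(- \frac{1}{27587}\right)} = \frac{i \sqrt{5} \left(-8\right)}{- \frac{5489}{27587}} = - 8 i \sqrt{5} \left(- \frac{27587}{5489}\right) = \frac{220696 i \sqrt{5}}{5489}$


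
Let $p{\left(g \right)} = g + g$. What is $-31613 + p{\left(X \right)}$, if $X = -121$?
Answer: $-31855$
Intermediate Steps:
$p{\left(g \right)} = 2 g$
$-31613 + p{\left(X \right)} = -31613 + 2 \left(-121\right) = -31613 - 242 = -31855$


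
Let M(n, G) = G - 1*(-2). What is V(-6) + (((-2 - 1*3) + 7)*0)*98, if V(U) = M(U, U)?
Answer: -4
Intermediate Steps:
M(n, G) = 2 + G (M(n, G) = G + 2 = 2 + G)
V(U) = 2 + U
V(-6) + (((-2 - 1*3) + 7)*0)*98 = (2 - 6) + (((-2 - 1*3) + 7)*0)*98 = -4 + (((-2 - 3) + 7)*0)*98 = -4 + ((-5 + 7)*0)*98 = -4 + (2*0)*98 = -4 + 0*98 = -4 + 0 = -4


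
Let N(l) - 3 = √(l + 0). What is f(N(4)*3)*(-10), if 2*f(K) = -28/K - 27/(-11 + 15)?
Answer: 517/12 ≈ 43.083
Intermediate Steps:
N(l) = 3 + √l (N(l) = 3 + √(l + 0) = 3 + √l)
f(K) = -27/8 - 14/K (f(K) = (-28/K - 27/(-11 + 15))/2 = (-28/K - 27/4)/2 = (-27/4 - 28/K)/2 = -27/8 - 14/K)
f(N(4)*3)*(-10) = (-27/8 - 14*1/(3*(3 + √4)))*(-10) = (-27/8 - 14*1/(3*(3 + 2)))*(-10) = (-27/8 - 14/(5*3))*(-10) = (-27/8 - 14/15)*(-10) = -517/120*(-10) = 517/12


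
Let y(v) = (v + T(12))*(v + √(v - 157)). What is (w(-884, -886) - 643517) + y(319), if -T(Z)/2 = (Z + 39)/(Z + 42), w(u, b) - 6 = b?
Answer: -4889147/9 + 2854*√2 ≈ -5.3920e+5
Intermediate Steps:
w(u, b) = 6 + b
T(Z) = -2*(39 + Z)/(42 + Z) (T(Z) = -2*(Z + 39)/(Z + 42) = -2*(39 + Z)/(42 + Z))
y(v) = (-17/9 + v)*(v + √(-157 + v)) (y(v) = (v + 2*(-39 - 1*12)/(42 + 12))*(v + √(v - 157)) = (v + 2*(-39 - 12)/54)*(v + √(-157 + v)) = (v + 2*(1/54)*(-51))*(v + √(-157 + v)) = (v - 17/9)*(v + √(-157 + v)) = (-17/9 + v)*(v + √(-157 + v)))
(w(-884, -886) - 643517) + y(319) = ((6 - 886) - 643517) + (319² - 17/9*319 - 17*√(-157 + 319)/9 + 319*√(-157 + 319)) = (-880 - 643517) + (101761 - 5423/9 - 17*√2 + 319*√162) = -644397 + (101761 - 5423/9 - 17*√2 + 319*(9*√2)) = -644397 + (101761 - 5423/9 - 17*√2 + 2871*√2) = -644397 + (910426/9 + 2854*√2) = -4889147/9 + 2854*√2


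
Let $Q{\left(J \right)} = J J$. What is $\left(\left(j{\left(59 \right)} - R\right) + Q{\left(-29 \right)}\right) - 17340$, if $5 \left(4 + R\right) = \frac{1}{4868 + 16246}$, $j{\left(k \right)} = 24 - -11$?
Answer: $- \frac{1737682201}{105570} \approx -16460.0$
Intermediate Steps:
$j{\left(k \right)} = 35$ ($j{\left(k \right)} = 24 + 11 = 35$)
$Q{\left(J \right)} = J^{2}$
$R = - \frac{422279}{105570}$ ($R = -4 + \frac{1}{5 \left(4868 + 16246\right)} = -4 + \frac{1}{5 \cdot 21114} = -4 + \frac{1}{5} \cdot \frac{1}{21114} = -4 + \frac{1}{105570} = - \frac{422279}{105570} \approx -4.0$)
$\left(\left(j{\left(59 \right)} - R\right) + Q{\left(-29 \right)}\right) - 17340 = \left(\left(35 - - \frac{422279}{105570}\right) + \left(-29\right)^{2}\right) - 17340 = \left(\left(35 + \frac{422279}{105570}\right) + 841\right) - 17340 = \left(\frac{4117229}{105570} + 841\right) - 17340 = \frac{92901599}{105570} - 17340 = - \frac{1737682201}{105570}$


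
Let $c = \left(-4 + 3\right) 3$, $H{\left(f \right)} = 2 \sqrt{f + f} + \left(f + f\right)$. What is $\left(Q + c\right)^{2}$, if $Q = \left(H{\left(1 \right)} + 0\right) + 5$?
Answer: $24 + 16 \sqrt{2} \approx 46.627$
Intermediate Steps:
$H{\left(f \right)} = 2 f + 2 \sqrt{2} \sqrt{f}$ ($H{\left(f \right)} = 2 \sqrt{2 f} + 2 f = 2 \sqrt{2} \sqrt{f} + 2 f = 2 f + 2 \sqrt{2} \sqrt{f}$)
$c = -3$ ($c = \left(-1\right) 3 = -3$)
$Q = 7 + 2 \sqrt{2}$ ($Q = \left(\left(2 \cdot 1 + 2 \sqrt{2} \sqrt{1}\right) + 0\right) + 5 = \left(\left(2 + 2 \sqrt{2} \cdot 1\right) + 0\right) + 5 = \left(\left(2 + 2 \sqrt{2}\right) + 0\right) + 5 = \left(2 + 2 \sqrt{2}\right) + 5 = 7 + 2 \sqrt{2} \approx 9.8284$)
$\left(Q + c\right)^{2} = \left(\left(7 + 2 \sqrt{2}\right) - 3\right)^{2} = \left(4 + 2 \sqrt{2}\right)^{2}$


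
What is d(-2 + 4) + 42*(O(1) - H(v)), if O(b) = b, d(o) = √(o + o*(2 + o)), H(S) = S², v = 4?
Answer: -630 + √10 ≈ -626.84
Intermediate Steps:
d(-2 + 4) + 42*(O(1) - H(v)) = √((-2 + 4)*(3 + (-2 + 4))) + 42*(1 - 1*4²) = √(2*(3 + 2)) + 42*(1 - 1*16) = √(2*5) + 42*(1 - 16) = √10 + 42*(-15) = √10 - 630 = -630 + √10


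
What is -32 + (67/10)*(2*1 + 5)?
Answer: 149/10 ≈ 14.900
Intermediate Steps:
-32 + (67/10)*(2*1 + 5) = -32 + (67*(1/10))*(2 + 5) = -32 + (67/10)*7 = -32 + 469/10 = 149/10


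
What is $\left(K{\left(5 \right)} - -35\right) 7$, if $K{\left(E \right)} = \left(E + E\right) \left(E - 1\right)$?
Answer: $525$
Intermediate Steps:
$K{\left(E \right)} = 2 E \left(-1 + E\right)$
$\left(K{\left(5 \right)} - -35\right) 7 = \left(2 \cdot 5 \left(-1 + 5\right) - -35\right) 7 = \left(2 \cdot 5 \cdot 4 + 35\right) 7 = \left(40 + 35\right) 7 = 75 \cdot 7 = 525$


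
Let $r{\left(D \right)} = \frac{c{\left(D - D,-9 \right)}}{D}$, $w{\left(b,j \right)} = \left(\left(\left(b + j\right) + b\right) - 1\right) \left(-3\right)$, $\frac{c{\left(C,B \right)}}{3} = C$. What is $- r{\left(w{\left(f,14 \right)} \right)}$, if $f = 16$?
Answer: $0$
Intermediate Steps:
$c{\left(C,B \right)} = 3 C$
$w{\left(b,j \right)} = 3 - 6 b - 3 j$ ($w{\left(b,j \right)} = \left(\left(j + 2 b\right) - 1\right) \left(-3\right) = \left(-1 + j + 2 b\right) \left(-3\right) = 3 - 6 b - 3 j$)
$r{\left(D \right)} = 0$ ($r{\left(D \right)} = \frac{3 \left(D - D\right)}{D} = \frac{3 \cdot 0}{D} = \frac{0}{D} = 0$)
$- r{\left(w{\left(f,14 \right)} \right)} = \left(-1\right) 0 = 0$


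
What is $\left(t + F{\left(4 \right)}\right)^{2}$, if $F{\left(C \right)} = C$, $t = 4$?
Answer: $64$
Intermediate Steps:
$\left(t + F{\left(4 \right)}\right)^{2} = \left(4 + 4\right)^{2} = 8^{2} = 64$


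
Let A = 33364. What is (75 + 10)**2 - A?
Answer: -26139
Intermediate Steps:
(75 + 10)**2 - A = (75 + 10)**2 - 1*33364 = 85**2 - 33364 = 7225 - 33364 = -26139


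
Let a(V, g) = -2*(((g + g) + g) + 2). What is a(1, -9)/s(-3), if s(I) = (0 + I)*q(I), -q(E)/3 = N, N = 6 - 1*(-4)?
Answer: 5/9 ≈ 0.55556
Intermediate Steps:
N = 10 (N = 6 + 4 = 10)
q(E) = -30 (q(E) = -3*10 = -30)
s(I) = -30*I (s(I) = (0 + I)*(-30) = I*(-30) = -30*I)
a(V, g) = -4 - 6*g (a(V, g) = -2*((2*g + g) + 2) = -2*(3*g + 2) = -2*(2 + 3*g) = -4 - 6*g)
a(1, -9)/s(-3) = (-4 - 6*(-9))/((-30*(-3))) = (-4 + 54)/90 = 50*(1/90) = 5/9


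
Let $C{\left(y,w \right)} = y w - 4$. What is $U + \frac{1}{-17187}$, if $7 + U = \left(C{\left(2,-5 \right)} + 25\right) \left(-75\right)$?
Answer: $- \frac{14299585}{17187} \approx -832.0$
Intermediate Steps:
$C{\left(y,w \right)} = -4 + w y$ ($C{\left(y,w \right)} = w y - 4 = -4 + w y$)
$U = -832$ ($U = -7 + \left(\left(-4 - 10\right) + 25\right) \left(-75\right) = -7 + \left(-14 + 25\right) \left(-75\right) = -7 + 11 \left(-75\right) = -7 - 825 = -832$)
$U + \frac{1}{-17187} = -832 + \frac{1}{-17187} = -832 - \frac{1}{17187} = - \frac{14299585}{17187}$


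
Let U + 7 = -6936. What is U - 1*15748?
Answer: -22691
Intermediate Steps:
U = -6943 (U = -7 - 6936 = -6943)
U - 1*15748 = -6943 - 1*15748 = -6943 - 15748 = -22691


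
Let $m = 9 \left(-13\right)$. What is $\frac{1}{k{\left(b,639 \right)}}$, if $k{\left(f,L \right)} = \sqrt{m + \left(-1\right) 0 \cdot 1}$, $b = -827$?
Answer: $- \frac{i \sqrt{13}}{39} \approx - 0.09245 i$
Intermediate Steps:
$m = -117$
$k{\left(f,L \right)} = 3 i \sqrt{13}$ ($k{\left(f,L \right)} = \sqrt{-117 + \left(-1\right) 0 \cdot 1} = \sqrt{-117 + 0 \cdot 1} = \sqrt{-117 + 0} = \sqrt{-117} = 3 i \sqrt{13}$)
$\frac{1}{k{\left(b,639 \right)}} = \frac{1}{3 i \sqrt{13}} = - \frac{i \sqrt{13}}{39}$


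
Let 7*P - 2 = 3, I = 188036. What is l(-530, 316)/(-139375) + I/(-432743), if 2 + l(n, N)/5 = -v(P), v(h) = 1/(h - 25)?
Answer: -890911491581/2050660891250 ≈ -0.43445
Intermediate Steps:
P = 5/7 (P = 2/7 + (⅐)*3 = 2/7 + 3/7 = 5/7 ≈ 0.71429)
v(h) = 1/(-25 + h)
l(n, N) = -333/34 (l(n, N) = -10 + 5*(-1/(-25 + 5/7)) = -10 + 5*(-1/(-170/7)) = -10 + 5*(-1*(-7/170)) = -10 + 5*(7/170) = -10 + 7/34 = -333/34)
l(-530, 316)/(-139375) + I/(-432743) = -333/34/(-139375) + 188036/(-432743) = -333/34*(-1/139375) + 188036*(-1/432743) = 333/4738750 - 188036/432743 = -890911491581/2050660891250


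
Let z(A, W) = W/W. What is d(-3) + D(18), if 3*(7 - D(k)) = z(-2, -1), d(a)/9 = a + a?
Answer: -142/3 ≈ -47.333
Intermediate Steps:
d(a) = 18*a (d(a) = 9*(a + a) = 9*(2*a) = 18*a)
z(A, W) = 1
D(k) = 20/3 (D(k) = 7 - ⅓*1 = 7 - ⅓ = 20/3)
d(-3) + D(18) = 18*(-3) + 20/3 = -54 + 20/3 = -142/3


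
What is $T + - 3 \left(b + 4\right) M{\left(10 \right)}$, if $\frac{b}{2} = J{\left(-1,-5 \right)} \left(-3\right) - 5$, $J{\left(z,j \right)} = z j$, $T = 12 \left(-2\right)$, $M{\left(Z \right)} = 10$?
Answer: $1056$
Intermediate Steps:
$T = -24$
$J{\left(z,j \right)} = j z$
$b = -40$ ($b = 2 \left(\left(-5\right) \left(-1\right) \left(-3\right) - 5\right) = 2 \left(5 \left(-3\right) - 5\right) = 2 \left(-15 - 5\right) = 2 \left(-20\right) = -40$)
$T + - 3 \left(b + 4\right) M{\left(10 \right)} = -24 + - 3 \left(-40 + 4\right) 10 = -24 + \left(-3\right) \left(-36\right) 10 = -24 + 108 \cdot 10 = -24 + 1080 = 1056$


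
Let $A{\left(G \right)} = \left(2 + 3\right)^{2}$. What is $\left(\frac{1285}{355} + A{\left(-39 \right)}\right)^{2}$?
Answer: $\frac{4129024}{5041} \approx 819.09$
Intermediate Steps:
$A{\left(G \right)} = 25$ ($A{\left(G \right)} = 5^{2} = 25$)
$\left(\frac{1285}{355} + A{\left(-39 \right)}\right)^{2} = \left(\frac{1285}{355} + 25\right)^{2} = \left(1285 \cdot \frac{1}{355} + 25\right)^{2} = \left(\frac{257}{71} + 25\right)^{2} = \left(\frac{2032}{71}\right)^{2} = \frac{4129024}{5041}$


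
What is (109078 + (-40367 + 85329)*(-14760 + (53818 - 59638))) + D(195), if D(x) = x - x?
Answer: -925208882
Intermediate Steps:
D(x) = 0
(109078 + (-40367 + 85329)*(-14760 + (53818 - 59638))) + D(195) = (109078 + (-40367 + 85329)*(-14760 + (53818 - 59638))) + 0 = (109078 + 44962*(-14760 - 5820)) + 0 = (109078 + 44962*(-20580)) + 0 = (109078 - 925317960) + 0 = -925208882 + 0 = -925208882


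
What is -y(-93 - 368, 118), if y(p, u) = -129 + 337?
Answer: -208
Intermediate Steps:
y(p, u) = 208
-y(-93 - 368, 118) = -1*208 = -208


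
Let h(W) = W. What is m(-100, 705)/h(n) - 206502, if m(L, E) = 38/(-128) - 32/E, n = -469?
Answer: -4369846627117/21161280 ≈ -2.0650e+5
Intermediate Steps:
m(L, E) = -19/64 - 32/E (m(L, E) = 38*(-1/128) - 32/E = -19/64 - 32/E)
m(-100, 705)/h(n) - 206502 = (-19/64 - 32/705)/(-469) - 206502 = (-19/64 - 32*1/705)*(-1/469) - 206502 = (-19/64 - 32/705)*(-1/469) - 206502 = -15443/45120*(-1/469) - 206502 = 15443/21161280 - 206502 = -4369846627117/21161280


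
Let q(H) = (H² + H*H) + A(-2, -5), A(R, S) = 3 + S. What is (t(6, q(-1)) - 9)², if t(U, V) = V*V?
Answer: 81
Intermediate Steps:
q(H) = -2 + 2*H² (q(H) = (H² + H*H) + (3 - 5) = (H² + H²) - 2 = 2*H² - 2 = -2 + 2*H²)
t(U, V) = V²
(t(6, q(-1)) - 9)² = ((-2 + 2*(-1)²)² - 9)² = ((-2 + 2*1)² - 9)² = ((-2 + 2)² - 9)² = (0² - 9)² = (0 - 9)² = (-9)² = 81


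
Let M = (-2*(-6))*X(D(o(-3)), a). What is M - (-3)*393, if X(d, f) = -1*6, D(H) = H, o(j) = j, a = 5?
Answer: 1107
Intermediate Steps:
X(d, f) = -6
M = -72 (M = -2*(-6)*(-6) = 12*(-6) = -72)
M - (-3)*393 = -72 - (-3)*393 = -72 - 1*(-1179) = -72 + 1179 = 1107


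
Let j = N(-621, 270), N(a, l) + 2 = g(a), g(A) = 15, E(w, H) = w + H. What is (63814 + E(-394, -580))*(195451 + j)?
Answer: 12282957760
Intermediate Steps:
E(w, H) = H + w
N(a, l) = 13 (N(a, l) = -2 + 15 = 13)
j = 13
(63814 + E(-394, -580))*(195451 + j) = (63814 + (-580 - 394))*(195451 + 13) = (63814 - 974)*195464 = 62840*195464 = 12282957760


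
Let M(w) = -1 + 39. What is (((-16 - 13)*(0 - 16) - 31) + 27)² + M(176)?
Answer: 211638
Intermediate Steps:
M(w) = 38
(((-16 - 13)*(0 - 16) - 31) + 27)² + M(176) = (((-16 - 13)*(0 - 16) - 31) + 27)² + 38 = ((-29*(-16) - 31) + 27)² + 38 = ((464 - 31) + 27)² + 38 = (433 + 27)² + 38 = 460² + 38 = 211600 + 38 = 211638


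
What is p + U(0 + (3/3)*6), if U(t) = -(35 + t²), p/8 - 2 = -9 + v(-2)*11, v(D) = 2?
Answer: 49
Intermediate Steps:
p = 120 (p = 16 + 8*(-9 + 2*11) = 16 + 8*(-9 + 22) = 16 + 8*13 = 16 + 104 = 120)
U(t) = -35 - t²
p + U(0 + (3/3)*6) = 120 + (-35 - (0 + (3/3)*6)²) = 120 + (-35 - (0 + (3*(⅓))*6)²) = 120 + (-35 - (0 + 1*6)²) = 120 + (-35 - (0 + 6)²) = 120 + (-35 - 1*6²) = 120 + (-35 - 1*36) = 120 + (-35 - 36) = 120 - 71 = 49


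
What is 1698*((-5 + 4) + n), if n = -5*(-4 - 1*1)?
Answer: 40752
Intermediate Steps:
n = 25 (n = -5*(-4 - 1) = -5*(-5) = 25)
1698*((-5 + 4) + n) = 1698*((-5 + 4) + 25) = 1698*(-1 + 25) = 1698*24 = 40752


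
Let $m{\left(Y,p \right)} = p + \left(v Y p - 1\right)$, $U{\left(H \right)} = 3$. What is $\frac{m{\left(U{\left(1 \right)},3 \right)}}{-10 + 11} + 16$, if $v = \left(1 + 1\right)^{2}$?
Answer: $54$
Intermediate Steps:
$v = 4$ ($v = 2^{2} = 4$)
$m{\left(Y,p \right)} = -1 + p + 4 Y p$ ($m{\left(Y,p \right)} = p + \left(4 Y p - 1\right) = p + \left(-1 + 4 Y p\right) = -1 + p + 4 Y p$)
$\frac{m{\left(U{\left(1 \right)},3 \right)}}{-10 + 11} + 16 = \frac{-1 + 3 + 4 \cdot 3 \cdot 3}{-10 + 11} + 16 = \frac{-1 + 3 + 36}{1} + 16 = 1 \cdot 38 + 16 = 38 + 16 = 54$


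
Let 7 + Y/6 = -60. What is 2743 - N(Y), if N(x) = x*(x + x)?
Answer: -320465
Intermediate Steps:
Y = -402 (Y = -42 + 6*(-60) = -42 - 360 = -402)
N(x) = 2*x² (N(x) = x*(2*x) = 2*x²)
2743 - N(Y) = 2743 - 2*(-402)² = 2743 - 2*161604 = 2743 - 1*323208 = 2743 - 323208 = -320465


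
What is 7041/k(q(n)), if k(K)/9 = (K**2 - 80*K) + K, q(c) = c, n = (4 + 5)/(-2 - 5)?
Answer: 115003/15174 ≈ 7.5789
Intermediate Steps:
n = -9/7 (n = 9/(-7) = 9*(-1/7) = -9/7 ≈ -1.2857)
k(K) = -711*K + 9*K**2 (k(K) = 9*((K**2 - 80*K) + K) = 9*(K**2 - 79*K) = -711*K + 9*K**2)
7041/k(q(n)) = 7041/((9*(-9/7)*(-79 - 9/7))) = 7041/((9*(-9/7)*(-562/7))) = 7041/(45522/49) = 7041*(49/45522) = 115003/15174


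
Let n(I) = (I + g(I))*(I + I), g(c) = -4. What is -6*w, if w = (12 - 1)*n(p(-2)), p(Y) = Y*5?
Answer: -18480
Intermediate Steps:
p(Y) = 5*Y
n(I) = 2*I*(-4 + I) (n(I) = (I - 4)*(I + I) = (-4 + I)*(2*I) = 2*I*(-4 + I))
w = 3080 (w = (12 - 1)*(2*(5*(-2))*(-4 + 5*(-2))) = 11*(2*(-10)*(-4 - 10)) = 11*(2*(-10)*(-14)) = 11*280 = 3080)
-6*w = -6*3080 = -18480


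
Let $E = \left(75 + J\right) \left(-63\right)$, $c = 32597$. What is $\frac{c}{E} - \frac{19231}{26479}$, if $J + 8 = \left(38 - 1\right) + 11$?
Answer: $- \frac{1002464558}{191840355} \approx -5.2255$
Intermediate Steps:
$J = 40$ ($J = -8 + \left(\left(38 - 1\right) + 11\right) = -8 + \left(37 + 11\right) = -8 + 48 = 40$)
$E = -7245$ ($E = \left(75 + 40\right) \left(-63\right) = 115 \left(-63\right) = -7245$)
$\frac{c}{E} - \frac{19231}{26479} = \frac{32597}{-7245} - \frac{19231}{26479} = 32597 \left(- \frac{1}{7245}\right) - \frac{19231}{26479} = - \frac{32597}{7245} - \frac{19231}{26479} = - \frac{1002464558}{191840355}$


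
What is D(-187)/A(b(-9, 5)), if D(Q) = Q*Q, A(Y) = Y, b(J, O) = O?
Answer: 34969/5 ≈ 6993.8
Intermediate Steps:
D(Q) = Q²
D(-187)/A(b(-9, 5)) = (-187)²/5 = 34969*(⅕) = 34969/5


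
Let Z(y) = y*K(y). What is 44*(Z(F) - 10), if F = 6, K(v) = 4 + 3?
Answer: 1408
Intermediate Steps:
K(v) = 7
Z(y) = 7*y (Z(y) = y*7 = 7*y)
44*(Z(F) - 10) = 44*(7*6 - 10) = 44*(42 - 10) = 44*32 = 1408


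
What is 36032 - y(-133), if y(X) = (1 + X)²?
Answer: 18608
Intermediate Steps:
36032 - y(-133) = 36032 - (1 - 133)² = 36032 - 1*(-132)² = 36032 - 1*17424 = 36032 - 17424 = 18608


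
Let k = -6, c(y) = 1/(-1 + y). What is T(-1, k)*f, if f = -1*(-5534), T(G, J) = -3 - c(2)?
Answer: -22136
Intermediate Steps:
T(G, J) = -4 (T(G, J) = -3 - 1/(-1 + 2) = -3 - 1/1 = -3 - 1*1 = -3 - 1 = -4)
f = 5534
T(-1, k)*f = -4*5534 = -22136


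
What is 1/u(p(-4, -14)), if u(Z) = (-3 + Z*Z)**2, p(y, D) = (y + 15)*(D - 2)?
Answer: 1/959326729 ≈ 1.0424e-9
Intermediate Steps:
p(y, D) = (-2 + D)*(15 + y) (p(y, D) = (15 + y)*(-2 + D) = (-2 + D)*(15 + y))
u(Z) = (-3 + Z**2)**2
1/u(p(-4, -14)) = 1/((-3 + (-30 - 2*(-4) + 15*(-14) - 14*(-4))**2)**2) = 1/((-3 + (-30 + 8 - 210 + 56)**2)**2) = 1/((-3 + (-176)**2)**2) = 1/((-3 + 30976)**2) = 1/(30973**2) = 1/959326729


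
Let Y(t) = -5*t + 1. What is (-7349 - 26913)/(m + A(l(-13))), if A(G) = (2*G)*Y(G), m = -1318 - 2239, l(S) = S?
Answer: 34262/5273 ≈ 6.4976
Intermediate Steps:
Y(t) = 1 - 5*t
m = -3557
A(G) = 2*G*(1 - 5*G) (A(G) = (2*G)*(1 - 5*G) = 2*G*(1 - 5*G))
(-7349 - 26913)/(m + A(l(-13))) = (-7349 - 26913)/(-3557 + 2*(-13)*(1 - 5*(-13))) = -34262/(-3557 + 2*(-13)*(1 + 65)) = -34262/(-3557 + 2*(-13)*66) = -34262/(-3557 - 1716) = -34262/(-5273) = -34262*(-1/5273) = 34262/5273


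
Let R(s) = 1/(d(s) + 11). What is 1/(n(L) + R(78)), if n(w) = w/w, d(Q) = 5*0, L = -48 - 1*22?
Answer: 11/12 ≈ 0.91667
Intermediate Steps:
L = -70 (L = -48 - 22 = -70)
d(Q) = 0
n(w) = 1
R(s) = 1/11 (R(s) = 1/(0 + 11) = 1/11)
1/(n(L) + R(78)) = 1/(1 + 1/11) = 1/(12/11) = 11/12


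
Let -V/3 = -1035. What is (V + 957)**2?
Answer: 16499844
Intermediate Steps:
V = 3105 (V = -3*(-1035) = 3105)
(V + 957)**2 = (3105 + 957)**2 = 4062**2 = 16499844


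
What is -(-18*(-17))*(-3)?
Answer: 918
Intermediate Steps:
-(-18*(-17))*(-3) = -306*(-3) = -1*(-918) = 918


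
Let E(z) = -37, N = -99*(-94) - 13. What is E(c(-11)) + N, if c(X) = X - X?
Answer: 9256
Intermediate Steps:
N = 9293 (N = 9306 - 13 = 9293)
c(X) = 0
E(c(-11)) + N = -37 + 9293 = 9256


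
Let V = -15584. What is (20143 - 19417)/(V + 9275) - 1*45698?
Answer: -96103136/2103 ≈ -45698.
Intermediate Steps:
(20143 - 19417)/(V + 9275) - 1*45698 = (20143 - 19417)/(-15584 + 9275) - 1*45698 = 726/(-6309) - 45698 = 726*(-1/6309) - 45698 = -242/2103 - 45698 = -96103136/2103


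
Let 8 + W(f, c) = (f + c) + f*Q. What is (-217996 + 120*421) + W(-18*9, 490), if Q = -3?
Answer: -166670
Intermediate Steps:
W(f, c) = -8 + c - 2*f (W(f, c) = -8 + ((f + c) + f*(-3)) = -8 + ((c + f) - 3*f) = -8 + (c - 2*f) = -8 + c - 2*f)
(-217996 + 120*421) + W(-18*9, 490) = (-217996 + 120*421) + (-8 + 490 - (-36)*9) = (-217996 + 50520) + (-8 + 490 - 2*(-162)) = -167476 + (-8 + 490 + 324) = -167476 + 806 = -166670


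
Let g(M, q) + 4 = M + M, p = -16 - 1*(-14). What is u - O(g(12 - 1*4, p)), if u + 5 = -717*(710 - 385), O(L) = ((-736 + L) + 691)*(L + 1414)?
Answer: -185972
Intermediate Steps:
p = -2 (p = -16 + 14 = -2)
g(M, q) = -4 + 2*M (g(M, q) = -4 + (M + M) = -4 + 2*M)
O(L) = (-45 + L)*(1414 + L)
u = -233030 (u = -5 - 717*(710 - 385) = -5 - 717*325 = -5 - 233025 = -233030)
u - O(g(12 - 1*4, p)) = -233030 - (-63630 + (-4 + 2*(12 - 1*4))**2 + 1369*(-4 + 2*(12 - 1*4))) = -233030 - (-63630 + (-4 + 2*(12 - 4))**2 + 1369*(-4 + 2*(12 - 4))) = -233030 - (-63630 + (-4 + 2*8)**2 + 1369*(-4 + 2*8)) = -233030 - (-63630 + (-4 + 16)**2 + 1369*(-4 + 16)) = -233030 - (-63630 + 12**2 + 1369*12) = -233030 - (-63630 + 144 + 16428) = -233030 - 1*(-47058) = -233030 + 47058 = -185972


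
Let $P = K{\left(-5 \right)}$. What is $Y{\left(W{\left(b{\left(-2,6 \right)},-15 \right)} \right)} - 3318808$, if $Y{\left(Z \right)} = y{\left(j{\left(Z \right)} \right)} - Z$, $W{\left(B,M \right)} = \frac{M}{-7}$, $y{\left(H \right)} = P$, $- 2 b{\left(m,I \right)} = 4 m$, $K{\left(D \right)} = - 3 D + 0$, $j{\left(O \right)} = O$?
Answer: $- \frac{23231566}{7} \approx -3.3188 \cdot 10^{6}$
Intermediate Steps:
$K{\left(D \right)} = - 3 D$
$P = 15$ ($P = \left(-3\right) \left(-5\right) = 15$)
$b{\left(m,I \right)} = - 2 m$ ($b{\left(m,I \right)} = - \frac{4 m}{2} = - 2 m$)
$y{\left(H \right)} = 15$
$W{\left(B,M \right)} = - \frac{M}{7}$ ($W{\left(B,M \right)} = M \left(- \frac{1}{7}\right) = - \frac{M}{7}$)
$Y{\left(Z \right)} = 15 - Z$
$Y{\left(W{\left(b{\left(-2,6 \right)},-15 \right)} \right)} - 3318808 = \left(15 - \left(- \frac{1}{7}\right) \left(-15\right)\right) - 3318808 = \left(15 - \frac{15}{7}\right) - 3318808 = \frac{90}{7} - 3318808 = - \frac{23231566}{7}$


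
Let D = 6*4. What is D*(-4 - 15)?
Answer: -456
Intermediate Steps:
D = 24
D*(-4 - 15) = 24*(-4 - 15) = 24*(-19) = -456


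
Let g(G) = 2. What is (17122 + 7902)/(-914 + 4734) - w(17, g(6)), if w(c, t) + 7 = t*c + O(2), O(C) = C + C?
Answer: -23349/955 ≈ -24.449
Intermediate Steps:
O(C) = 2*C
w(c, t) = -3 + c*t (w(c, t) = -7 + (t*c + 2*2) = -7 + (c*t + 4) = -7 + (4 + c*t) = -3 + c*t)
(17122 + 7902)/(-914 + 4734) - w(17, g(6)) = (17122 + 7902)/(-914 + 4734) - (-3 + 17*2) = 25024/3820 - (-3 + 34) = 25024*(1/3820) - 1*31 = 6256/955 - 31 = -23349/955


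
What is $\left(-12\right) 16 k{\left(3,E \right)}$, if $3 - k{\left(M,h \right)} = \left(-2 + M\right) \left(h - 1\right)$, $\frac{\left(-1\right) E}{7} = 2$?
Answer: $-3456$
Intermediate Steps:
$E = -14$ ($E = \left(-7\right) 2 = -14$)
$k{\left(M,h \right)} = 3 - \left(-1 + h\right) \left(-2 + M\right)$ ($k{\left(M,h \right)} = 3 - \left(-2 + M\right) \left(h - 1\right) = 3 - \left(-2 + M\right) \left(-1 + h\right) = 3 - \left(-1 + h\right) \left(-2 + M\right)$)
$\left(-12\right) 16 k{\left(3,E \right)} = \left(-12\right) 16 \left(1 + 3 + 2 \left(-14\right) - 3 \left(-14\right)\right) = - 192 \left(1 + 3 - 28 + 42\right) = \left(-192\right) 18 = -3456$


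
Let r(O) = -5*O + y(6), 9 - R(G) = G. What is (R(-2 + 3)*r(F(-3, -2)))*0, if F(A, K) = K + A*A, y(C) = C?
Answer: 0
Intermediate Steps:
R(G) = 9 - G
F(A, K) = K + A²
r(O) = 6 - 5*O (r(O) = -5*O + 6 = 6 - 5*O)
(R(-2 + 3)*r(F(-3, -2)))*0 = ((9 - (-2 + 3))*(6 - 5*(-2 + (-3)²)))*0 = ((9 - 1*1)*(6 - 5*(-2 + 9)))*0 = ((9 - 1)*(6 - 5*7))*0 = (8*(6 - 35))*0 = (8*(-29))*0 = -232*0 = 0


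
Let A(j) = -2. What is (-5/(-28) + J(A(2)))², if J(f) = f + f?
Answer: 11449/784 ≈ 14.603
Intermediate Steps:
J(f) = 2*f
(-5/(-28) + J(A(2)))² = (-5/(-28) + 2*(-2))² = (-5*(-1/28) - 4)² = (5/28 - 4)² = (-107/28)² = 11449/784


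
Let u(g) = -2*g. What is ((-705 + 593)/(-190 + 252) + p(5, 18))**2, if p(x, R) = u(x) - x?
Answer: 271441/961 ≈ 282.46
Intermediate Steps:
p(x, R) = -3*x (p(x, R) = -2*x - x = -3*x)
((-705 + 593)/(-190 + 252) + p(5, 18))**2 = ((-705 + 593)/(-190 + 252) - 3*5)**2 = (-112/62 - 15)**2 = (-112*1/62 - 15)**2 = (-56/31 - 15)**2 = (-521/31)**2 = 271441/961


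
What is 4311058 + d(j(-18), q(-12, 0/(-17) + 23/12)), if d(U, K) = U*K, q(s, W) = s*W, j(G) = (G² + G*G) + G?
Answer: 4296568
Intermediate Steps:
j(G) = G + 2*G² (j(G) = (G² + G²) + G = 2*G² + G = G + 2*G²)
q(s, W) = W*s
d(U, K) = K*U
4311058 + d(j(-18), q(-12, 0/(-17) + 23/12)) = 4311058 + ((0/(-17) + 23/12)*(-12))*(-18*(1 + 2*(-18))) = 4311058 + ((0*(-1/17) + 23*(1/12))*(-12))*(-18*(1 - 36)) = 4311058 + ((0 + 23/12)*(-12))*(-18*(-35)) = 4311058 + ((23/12)*(-12))*630 = 4311058 - 23*630 = 4311058 - 14490 = 4296568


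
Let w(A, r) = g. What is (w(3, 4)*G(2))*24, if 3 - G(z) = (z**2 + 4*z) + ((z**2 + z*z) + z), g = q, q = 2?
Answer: -912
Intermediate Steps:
g = 2
w(A, r) = 2
G(z) = 3 - 5*z - 3*z**2 (G(z) = 3 - ((z**2 + 4*z) + ((z**2 + z*z) + z)) = 3 - ((z**2 + 4*z) + ((z**2 + z**2) + z)) = 3 - ((z**2 + 4*z) + (2*z**2 + z)) = 3 - ((z**2 + 4*z) + (z + 2*z**2)) = 3 - (3*z**2 + 5*z) = 3 + (-5*z - 3*z**2) = 3 - 5*z - 3*z**2)
(w(3, 4)*G(2))*24 = (2*(3 - 5*2 - 3*2**2))*24 = (2*(3 - 10 - 3*4))*24 = (2*(3 - 10 - 12))*24 = (2*(-19))*24 = -38*24 = -912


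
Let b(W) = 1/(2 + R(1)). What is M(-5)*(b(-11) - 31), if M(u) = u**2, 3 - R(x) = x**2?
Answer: -3075/4 ≈ -768.75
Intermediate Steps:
R(x) = 3 - x**2
b(W) = 1/4 (b(W) = 1/(2 + (3 - 1*1**2)) = 1/(2 + (3 - 1*1)) = 1/(2 + (3 - 1)) = 1/(2 + 2) = 1/4)
M(-5)*(b(-11) - 31) = (-5)**2*(1/4 - 31) = 25*(-123/4) = -3075/4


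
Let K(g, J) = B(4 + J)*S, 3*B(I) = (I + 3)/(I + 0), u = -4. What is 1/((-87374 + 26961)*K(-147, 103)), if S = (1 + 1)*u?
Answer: 321/53163440 ≈ 6.0380e-6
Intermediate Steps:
S = -8 (S = (1 + 1)*(-4) = 2*(-4) = -8)
B(I) = (3 + I)/(3*I) (B(I) = ((I + 3)/(I + 0))/3 = ((3 + I)/I)/3 = (3 + I)/(3*I))
K(g, J) = -8*(7 + J)/(3*(4 + J)) (K(g, J) = ((3 + (4 + J))/(3*(4 + J)))*(-8) = ((7 + J)/(3*(4 + J)))*(-8) = -8*(7 + J)/(3*(4 + J)))
1/((-87374 + 26961)*K(-147, 103)) = 1/((-87374 + 26961)*((8*(-7 - 1*103)/(3*(4 + 103))))) = 1/((-60413)*(((8/3)*(-7 - 103)/107))) = -1/(60413*((8/3)*(1/107)*(-110))) = -1/(60413*(-880/321)) = -1/60413*(-321/880) = 321/53163440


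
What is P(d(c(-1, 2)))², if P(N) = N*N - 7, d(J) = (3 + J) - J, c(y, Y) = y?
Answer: 4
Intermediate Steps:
d(J) = 3
P(N) = -7 + N² (P(N) = N² - 7 = -7 + N²)
P(d(c(-1, 2)))² = (-7 + 3²)² = (-7 + 9)² = 2² = 4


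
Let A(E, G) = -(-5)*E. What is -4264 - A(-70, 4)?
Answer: -3914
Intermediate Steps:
A(E, G) = 5*E
-4264 - A(-70, 4) = -4264 - 5*(-70) = -4264 - 1*(-350) = -4264 + 350 = -3914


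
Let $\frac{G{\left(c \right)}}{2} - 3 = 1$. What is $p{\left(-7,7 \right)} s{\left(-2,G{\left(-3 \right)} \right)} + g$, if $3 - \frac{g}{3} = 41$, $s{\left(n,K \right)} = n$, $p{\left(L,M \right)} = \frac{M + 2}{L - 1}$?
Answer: $- \frac{447}{4} \approx -111.75$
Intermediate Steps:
$p{\left(L,M \right)} = \frac{2 + M}{-1 + L}$
$G{\left(c \right)} = 8$ ($G{\left(c \right)} = 6 + 2 \cdot 1 = 6 + 2 = 8$)
$g = -114$ ($g = 9 - 123 = -114$)
$p{\left(-7,7 \right)} s{\left(-2,G{\left(-3 \right)} \right)} + g = \frac{2 + 7}{-1 - 7} \left(-2\right) - 114 = \frac{1}{-8} \cdot 9 \left(-2\right) - 114 = \left(- \frac{1}{8}\right) 9 \left(-2\right) - 114 = \left(- \frac{9}{8}\right) \left(-2\right) - 114 = \frac{9}{4} - 114 = - \frac{447}{4}$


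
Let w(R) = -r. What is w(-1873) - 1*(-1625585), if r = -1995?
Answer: 1627580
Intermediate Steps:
w(R) = 1995 (w(R) = -1*(-1995) = 1995)
w(-1873) - 1*(-1625585) = 1995 - 1*(-1625585) = 1995 + 1625585 = 1627580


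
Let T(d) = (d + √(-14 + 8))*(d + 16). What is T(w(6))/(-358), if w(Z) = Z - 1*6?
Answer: -8*I*√6/179 ≈ -0.10947*I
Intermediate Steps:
w(Z) = -6 + Z (w(Z) = Z - 6 = -6 + Z)
T(d) = (16 + d)*(d + I*√6) (T(d) = (d + √(-6))*(16 + d) = (d + I*√6)*(16 + d) = (16 + d)*(d + I*√6))
T(w(6))/(-358) = ((-6 + 6)² + 16*(-6 + 6) + 16*I*√6 + I*(-6 + 6)*√6)/(-358) = (0² + 16*0 + 16*I*√6 + I*0*√6)*(-1/358) = (0 + 0 + 16*I*√6 + 0)*(-1/358) = (16*I*√6)*(-1/358) = -8*I*√6/179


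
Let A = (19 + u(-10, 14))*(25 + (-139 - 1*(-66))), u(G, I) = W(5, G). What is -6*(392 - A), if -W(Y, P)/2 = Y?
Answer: -4944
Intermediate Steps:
W(Y, P) = -2*Y
u(G, I) = -10 (u(G, I) = -2*5 = -10)
A = -432 (A = (19 - 10)*(25 + (-139 - 1*(-66))) = 9*(25 + (-139 + 66)) = 9*(25 - 73) = 9*(-48) = -432)
-6*(392 - A) = -6*(392 - 1*(-432)) = -6*(392 + 432) = -6*824 = -4944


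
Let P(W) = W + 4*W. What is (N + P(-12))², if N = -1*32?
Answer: 8464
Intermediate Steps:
N = -32
P(W) = 5*W
(N + P(-12))² = (-32 + 5*(-12))² = (-32 - 60)² = (-92)² = 8464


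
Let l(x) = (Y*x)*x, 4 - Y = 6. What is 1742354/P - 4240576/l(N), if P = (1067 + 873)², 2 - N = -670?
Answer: 17122529503/3319495200 ≈ 5.1582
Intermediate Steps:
N = 672 (N = 2 - 1*(-670) = 2 + 670 = 672)
P = 3763600 (P = 1940² = 3763600)
Y = -2 (Y = 4 - 1*6 = 4 - 6 = -2)
l(x) = -2*x² (l(x) = (-2*x)*x = -2*x²)
1742354/P - 4240576/l(N) = 1742354/3763600 - 4240576/((-2*672²)) = 1742354*(1/3763600) - 4240576/((-2*451584)) = 871177/1881800 - 4240576/(-903168) = 871177/1881800 - 4240576*(-1/903168) = 871177/1881800 + 66259/14112 = 17122529503/3319495200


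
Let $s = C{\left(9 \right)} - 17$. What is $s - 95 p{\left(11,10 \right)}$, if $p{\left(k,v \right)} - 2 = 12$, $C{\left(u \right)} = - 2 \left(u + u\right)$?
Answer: $-1383$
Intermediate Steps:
$C{\left(u \right)} = - 4 u$ ($C{\left(u \right)} = - 2 \cdot 2 u = - 4 u$)
$p{\left(k,v \right)} = 14$ ($p{\left(k,v \right)} = 2 + 12 = 14$)
$s = -53$ ($s = \left(-4\right) 9 - 17 = -36 - 17 = -53$)
$s - 95 p{\left(11,10 \right)} = -53 - 1330 = -1383$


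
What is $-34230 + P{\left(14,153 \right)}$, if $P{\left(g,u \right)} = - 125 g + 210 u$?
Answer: $-3850$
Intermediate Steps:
$-34230 + P{\left(14,153 \right)} = -34230 + \left(\left(-125\right) 14 + 210 \cdot 153\right) = -34230 + \left(-1750 + 32130\right) = -34230 + 30380 = -3850$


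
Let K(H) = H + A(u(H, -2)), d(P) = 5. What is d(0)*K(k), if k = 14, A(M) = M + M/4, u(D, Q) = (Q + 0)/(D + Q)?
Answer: 1655/24 ≈ 68.958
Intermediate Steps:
u(D, Q) = Q/(D + Q)
A(M) = 5*M/4 (A(M) = M + M*(1/4) = M + M/4 = 5*M/4)
K(H) = H - 5/(2*(-2 + H)) (K(H) = H + 5*(-2/(H - 2))/4 = H + 5*(-2/(-2 + H))/4 = H - 5/(2*(-2 + H)))
d(0)*K(k) = 5*((-5/2 + 14*(-2 + 14))/(-2 + 14)) = 5*((-5/2 + 14*12)/12) = 5*((-5/2 + 168)/12) = 5*((1/12)*(331/2)) = 5*(331/24) = 1655/24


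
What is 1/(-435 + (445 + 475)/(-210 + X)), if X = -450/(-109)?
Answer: -561/246542 ≈ -0.0022755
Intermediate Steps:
X = 450/109 (X = -450*(-1/109) = 450/109 ≈ 4.1284)
1/(-435 + (445 + 475)/(-210 + X)) = 1/(-435 + (445 + 475)/(-210 + 450/109)) = 1/(-435 + 920/(-22440/109)) = 1/(-435 + 920*(-109/22440)) = 1/(-435 - 2507/561) = 1/(-246542/561) = -561/246542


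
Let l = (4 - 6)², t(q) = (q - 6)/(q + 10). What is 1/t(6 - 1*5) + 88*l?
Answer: 1749/5 ≈ 349.80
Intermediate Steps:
t(q) = (-6 + q)/(10 + q)
l = 4 (l = (-2)² = 4)
1/t(6 - 1*5) + 88*l = 1/((-6 + (6 - 1*5))/(10 + (6 - 1*5))) + 88*4 = 1/((-6 + (6 - 5))/(10 + (6 - 5))) + 352 = 1/((-6 + 1)/(10 + 1)) + 352 = 1/(-5/11) + 352 = -11/5 + 352 = 1749/5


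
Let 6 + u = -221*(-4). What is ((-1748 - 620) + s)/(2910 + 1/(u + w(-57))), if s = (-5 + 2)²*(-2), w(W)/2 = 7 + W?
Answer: -1856308/2263981 ≈ -0.81993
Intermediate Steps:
w(W) = 14 + 2*W (w(W) = 2*(7 + W) = 14 + 2*W)
s = -18 (s = (-3)²*(-2) = 9*(-2) = -18)
u = 878 (u = -6 - 221*(-4) = -6 + 884 = 878)
((-1748 - 620) + s)/(2910 + 1/(u + w(-57))) = ((-1748 - 620) - 18)/(2910 + 1/(878 + (14 + 2*(-57)))) = (-2368 - 18)/(2910 + 1/(878 + (14 - 114))) = -2386/(2910 + 1/(878 - 100)) = -2386/(2910 + 1/778) = -2386/2263981/778 = -2386*778/2263981 = -1856308/2263981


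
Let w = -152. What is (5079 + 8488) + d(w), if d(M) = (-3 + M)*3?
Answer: 13102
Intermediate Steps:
d(M) = -9 + 3*M
(5079 + 8488) + d(w) = (5079 + 8488) + (-9 + 3*(-152)) = 13567 + (-9 - 456) = 13567 - 465 = 13102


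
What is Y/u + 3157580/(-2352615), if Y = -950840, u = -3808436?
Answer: -489424044914/447989183007 ≈ -1.0925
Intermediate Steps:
Y/u + 3157580/(-2352615) = -950840/(-3808436) + 3157580/(-2352615) = -950840*(-1/3808436) + 3157580*(-1/2352615) = 237710/952109 - 631516/470523 = -489424044914/447989183007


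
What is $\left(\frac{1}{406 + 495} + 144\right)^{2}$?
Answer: $\frac{16833765025}{811801} \approx 20736.0$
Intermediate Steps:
$\left(\frac{1}{406 + 495} + 144\right)^{2} = \left(\frac{1}{901} + 144\right)^{2} = \left(\frac{129745}{901}\right)^{2} = \frac{16833765025}{811801}$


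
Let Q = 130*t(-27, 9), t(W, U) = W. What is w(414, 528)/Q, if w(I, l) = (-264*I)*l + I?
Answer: 3205993/195 ≈ 16441.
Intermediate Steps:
w(I, l) = I - 264*I*l (w(I, l) = -264*I*l + I = I - 264*I*l)
Q = -3510 (Q = 130*(-27) = -3510)
w(414, 528)/Q = (414*(1 - 264*528))/(-3510) = (414*(1 - 139392))*(-1/3510) = (414*(-139391))*(-1/3510) = -57707874*(-1/3510) = 3205993/195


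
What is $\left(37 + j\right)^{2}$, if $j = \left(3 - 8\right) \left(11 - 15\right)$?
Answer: $3249$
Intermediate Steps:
$j = 20$ ($j = \left(-5\right) \left(-4\right) = 20$)
$\left(37 + j\right)^{2} = \left(37 + 20\right)^{2} = 57^{2} = 3249$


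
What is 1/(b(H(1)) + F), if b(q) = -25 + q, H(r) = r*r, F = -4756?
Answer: -1/4780 ≈ -0.00020921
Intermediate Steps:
H(r) = r²
1/(b(H(1)) + F) = 1/((-25 + 1²) - 4756) = 1/((-25 + 1) - 4756) = 1/(-24 - 4756) = 1/(-4780) = -1/4780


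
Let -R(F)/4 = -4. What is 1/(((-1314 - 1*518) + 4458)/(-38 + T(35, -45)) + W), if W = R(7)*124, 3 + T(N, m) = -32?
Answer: 73/142206 ≈ 0.00051334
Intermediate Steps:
T(N, m) = -35 (T(N, m) = -3 - 32 = -35)
R(F) = 16 (R(F) = -4*(-4) = 16)
W = 1984 (W = 16*124 = 1984)
1/(((-1314 - 1*518) + 4458)/(-38 + T(35, -45)) + W) = 1/(((-1314 - 1*518) + 4458)/(-38 - 35) + 1984) = 1/(((-1314 - 518) + 4458)/(-73) + 1984) = 1/((-1832 + 4458)*(-1/73) + 1984) = 1/(2626*(-1/73) + 1984) = 1/(-2626/73 + 1984) = 1/(142206/73) = 73/142206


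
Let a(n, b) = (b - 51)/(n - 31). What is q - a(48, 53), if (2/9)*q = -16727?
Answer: -2559235/34 ≈ -75272.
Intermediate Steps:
a(n, b) = (-51 + b)/(-31 + n)
q = -150543/2 (q = (9/2)*(-16727) = -150543/2 ≈ -75272.)
q - a(48, 53) = -150543/2 - (-51 + 53)/(-31 + 48) = -150543/2 - 2/17 = -2559235/34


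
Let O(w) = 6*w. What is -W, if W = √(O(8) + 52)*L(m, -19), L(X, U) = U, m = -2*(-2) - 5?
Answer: 190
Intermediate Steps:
m = -1 (m = 4 - 5 = -1)
W = -190 (W = √(6*8 + 52)*(-19) = √(48 + 52)*(-19) = √100*(-19) = 10*(-19) = -190)
-W = -1*(-190) = 190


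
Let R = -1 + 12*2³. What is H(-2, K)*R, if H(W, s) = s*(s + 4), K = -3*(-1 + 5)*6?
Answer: 465120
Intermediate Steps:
K = -72 (K = -3*4*6 = -12*6 = -72)
R = 95 (R = -1 + 12*8 = -1 + 96 = 95)
H(W, s) = s*(4 + s)
H(-2, K)*R = -72*(4 - 72)*95 = -72*(-68)*95 = 4896*95 = 465120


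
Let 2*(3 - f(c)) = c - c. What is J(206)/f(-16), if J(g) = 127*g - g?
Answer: 8652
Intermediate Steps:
f(c) = 3 (f(c) = 3 - (c - c)/2 = 3 - 1/2*0 = 3 + 0 = 3)
J(g) = 126*g
J(206)/f(-16) = (126*206)/3 = 25956*(1/3) = 8652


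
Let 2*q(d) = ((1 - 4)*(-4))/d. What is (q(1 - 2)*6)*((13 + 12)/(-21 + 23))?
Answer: -450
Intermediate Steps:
q(d) = 6/d (q(d) = (((1 - 4)*(-4))/d)/2 = ((-3*(-4))/d)/2 = (12/d)/2 = 6/d)
(q(1 - 2)*6)*((13 + 12)/(-21 + 23)) = ((6/(1 - 2))*6)*((13 + 12)/(-21 + 23)) = ((6/(-1))*6)*(25/2) = ((6*(-1))*6)*(25*(½)) = -6*6*(25/2) = -36*25/2 = -450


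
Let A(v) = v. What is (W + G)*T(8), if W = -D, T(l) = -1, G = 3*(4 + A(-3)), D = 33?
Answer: 30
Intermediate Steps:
G = 3 (G = 3*(4 - 3) = 3*1 = 3)
W = -33 (W = -1*33 = -33)
(W + G)*T(8) = (-33 + 3)*(-1) = -30*(-1) = 30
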